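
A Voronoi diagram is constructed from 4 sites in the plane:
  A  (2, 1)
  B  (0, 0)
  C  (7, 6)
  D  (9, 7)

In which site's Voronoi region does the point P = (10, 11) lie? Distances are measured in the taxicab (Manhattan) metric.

D

d(P,A) = |10−2| + |11−1| = 8 + 10 = 18
d(P,B) = |10−0| + |11−0| = 10 + 11 = 21
d(P,C) = |10−7| + |11−6| = 3 + 5 = 8
d(P,D) = |10−9| + |11−7| = 1 + 4 = 5
D is nearest.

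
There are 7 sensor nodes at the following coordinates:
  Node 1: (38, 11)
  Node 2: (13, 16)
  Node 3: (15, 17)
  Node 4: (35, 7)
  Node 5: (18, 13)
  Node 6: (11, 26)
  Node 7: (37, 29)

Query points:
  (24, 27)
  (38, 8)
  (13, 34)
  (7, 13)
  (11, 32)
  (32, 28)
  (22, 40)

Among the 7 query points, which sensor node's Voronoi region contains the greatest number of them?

(24, 27) — d² to each: Node 1:452, Node 2:242, Node 3:181, Node 4:521, Node 5:232, Node 6:170, Node 7:173 → nearest is Node 6
(38, 8) — d² to each: Node 1:9, Node 2:689, Node 3:610, Node 4:10, Node 5:425, Node 6:1053, Node 7:442 → nearest is Node 1
(13, 34) — d² to each: Node 1:1154, Node 2:324, Node 3:293, Node 4:1213, Node 5:466, Node 6:68, Node 7:601 → nearest is Node 6
(7, 13) — d² to each: Node 1:965, Node 2:45, Node 3:80, Node 4:820, Node 5:121, Node 6:185, Node 7:1156 → nearest is Node 2
(11, 32) — d² to each: Node 1:1170, Node 2:260, Node 3:241, Node 4:1201, Node 5:410, Node 6:36, Node 7:685 → nearest is Node 6
(32, 28) — d² to each: Node 1:325, Node 2:505, Node 3:410, Node 4:450, Node 5:421, Node 6:445, Node 7:26 → nearest is Node 7
(22, 40) — d² to each: Node 1:1097, Node 2:657, Node 3:578, Node 4:1258, Node 5:745, Node 6:317, Node 7:346 → nearest is Node 6
Tally — Node 1:1, Node 2:1, Node 6:4, Node 7:1. Node 6 captures the most (4).

Node 6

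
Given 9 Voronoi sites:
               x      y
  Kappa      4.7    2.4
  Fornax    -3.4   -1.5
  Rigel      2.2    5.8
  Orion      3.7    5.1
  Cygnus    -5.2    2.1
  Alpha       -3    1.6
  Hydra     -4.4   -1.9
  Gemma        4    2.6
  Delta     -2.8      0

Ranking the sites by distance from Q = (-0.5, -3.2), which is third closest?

Hydra

Squared Euclidean distances:
d²(Q, Kappa) = (-0.5−4.7)² + (-3.2−2.4)² = 27.04 + 31.36 = 58.4
d²(Q, Fornax) = (-0.5−(-3.4))² + (-3.2−(-1.5))² = 8.41 + 2.89 = 11.3
d²(Q, Rigel) = (-0.5−2.2)² + (-3.2−5.8)² = 7.29 + 81 = 88.29
d²(Q, Orion) = (-0.5−3.7)² + (-3.2−5.1)² = 17.64 + 68.89 = 86.53
d²(Q, Cygnus) = (-0.5−(-5.2))² + (-3.2−2.1)² = 22.09 + 28.09 = 50.18
d²(Q, Alpha) = (-0.5−(-3))² + (-3.2−1.6)² = 6.25 + 23.04 = 29.29
d²(Q, Hydra) = (-0.5−(-4.4))² + (-3.2−(-1.9))² = 15.21 + 1.69 = 16.9
d²(Q, Gemma) = (-0.5−4)² + (-3.2−2.6)² = 20.25 + 33.64 = 53.89
d²(Q, Delta) = (-0.5−(-2.8))² + (-3.2−0)² = 5.29 + 10.24 = 15.53
Sorted ascending: Fornax, Delta, Hydra, Alpha, … — the third-nearest is Hydra.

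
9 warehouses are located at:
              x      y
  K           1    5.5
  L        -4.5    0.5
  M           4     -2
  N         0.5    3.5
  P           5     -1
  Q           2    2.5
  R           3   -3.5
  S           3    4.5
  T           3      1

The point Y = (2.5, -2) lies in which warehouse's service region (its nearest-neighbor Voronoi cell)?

Compare squared distances (the ordering matches that of the actual distances):
|YK|² = (2.5−1)² + (-2−5.5)² = 2.25 + 56.25 = 58.5
|YL|² = (2.5−(-4.5))² + (-2−0.5)² = 49 + 6.25 = 55.25
|YM|² = (2.5−4)² + (-2−(-2))² = 2.25 + 0 = 2.25
|YN|² = (2.5−0.5)² + (-2−3.5)² = 4 + 30.25 = 34.25
|YP|² = (2.5−5)² + (-2−(-1))² = 6.25 + 1 = 7.25
|YQ|² = (2.5−2)² + (-2−2.5)² = 0.25 + 20.25 = 20.5
|YR|² = (2.5−3)² + (-2−(-3.5))² = 0.25 + 2.25 = 2.5
|YS|² = (2.5−3)² + (-2−4.5)² = 0.25 + 42.25 = 42.5
|YT|² = (2.5−3)² + (-2−1)² = 0.25 + 9 = 9.25
Minimum is at M.

M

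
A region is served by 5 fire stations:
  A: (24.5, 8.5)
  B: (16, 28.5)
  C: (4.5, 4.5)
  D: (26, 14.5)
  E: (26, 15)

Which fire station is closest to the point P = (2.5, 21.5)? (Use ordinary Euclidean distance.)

Since √ is increasing, it suffices to compare squared distances:
|PA|² = (2.5−24.5)² + (21.5−8.5)² = 484 + 169 = 653
|PB|² = (2.5−16)² + (21.5−28.5)² = 182.25 + 49 = 231.25
|PC|² = (2.5−4.5)² + (21.5−4.5)² = 4 + 289 = 293
|PD|² = (2.5−26)² + (21.5−14.5)² = 552.25 + 49 = 601.25
|PE|² = (2.5−26)² + (21.5−15)² = 552.25 + 42.25 = 594.5
The smallest is to B, so P lies in the Voronoi region of B.

B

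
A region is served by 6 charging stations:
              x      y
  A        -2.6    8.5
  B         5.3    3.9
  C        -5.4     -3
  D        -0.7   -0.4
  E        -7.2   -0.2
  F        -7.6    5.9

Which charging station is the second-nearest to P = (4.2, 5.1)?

D

Since √ is increasing, it suffices to compare squared distances:
|PA|² = (4.2−(-2.6))² + (5.1−8.5)² = 46.24 + 11.56 = 57.8
|PB|² = (4.2−5.3)² + (5.1−3.9)² = 1.21 + 1.44 = 2.65
|PC|² = (4.2−(-5.4))² + (5.1−(-3))² = 92.16 + 65.61 = 157.77
|PD|² = (4.2−(-0.7))² + (5.1−(-0.4))² = 24.01 + 30.25 = 54.26
|PE|² = (4.2−(-7.2))² + (5.1−(-0.2))² = 129.96 + 28.09 = 158.05
|PF|² = (4.2−(-7.6))² + (5.1−5.9)² = 139.24 + 0.64 = 139.88
Sorted ascending: B, D, A, … — the second-nearest is D.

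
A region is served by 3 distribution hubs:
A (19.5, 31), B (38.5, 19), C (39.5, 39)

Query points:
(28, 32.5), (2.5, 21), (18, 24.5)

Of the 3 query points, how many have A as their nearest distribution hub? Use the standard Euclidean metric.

3

(28, 32.5) — d² to each: A:74.5, B:292.5, C:174.5 → nearest is A
(2.5, 21) — d² to each: A:389, B:1300, C:1693 → nearest is A
(18, 24.5) — d² to each: A:44.5, B:450.5, C:672.5 → nearest is A
3 of the 3 points have A as nearest.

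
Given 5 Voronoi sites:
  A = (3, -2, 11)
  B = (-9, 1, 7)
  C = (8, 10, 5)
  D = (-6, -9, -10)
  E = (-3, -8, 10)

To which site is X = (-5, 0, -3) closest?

Squared Euclidean distances:
|XA|² = (-5−3)² + (0−(-2))² + (-3−11)² = 64 + 4 + 196 = 264
|XB|² = (-5−(-9))² + (0−1)² + (-3−7)² = 16 + 1 + 100 = 117
|XC|² = (-5−8)² + (0−10)² + (-3−5)² = 169 + 100 + 64 = 333
|XD|² = (-5−(-6))² + (0−(-9))² + (-3−(-10))² = 1 + 81 + 49 = 131
|XE|² = (-5−(-3))² + (0−(-8))² + (-3−10)² = 4 + 64 + 169 = 237
The smallest is to B, so X lies in the Voronoi region of B.

B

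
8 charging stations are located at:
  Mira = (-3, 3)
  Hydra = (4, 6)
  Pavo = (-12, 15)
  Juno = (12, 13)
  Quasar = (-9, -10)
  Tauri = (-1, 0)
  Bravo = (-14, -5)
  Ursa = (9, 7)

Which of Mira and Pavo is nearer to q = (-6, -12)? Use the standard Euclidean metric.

Mira

Compare squared distances:
d²(q, Mira) = (-6−(-3))² + (-12−3)² = 9 + 225 = 234
d²(q, Pavo) = (-6−(-12))² + (-12−15)² = 36 + 729 = 765
234 < 765, so Mira is closer.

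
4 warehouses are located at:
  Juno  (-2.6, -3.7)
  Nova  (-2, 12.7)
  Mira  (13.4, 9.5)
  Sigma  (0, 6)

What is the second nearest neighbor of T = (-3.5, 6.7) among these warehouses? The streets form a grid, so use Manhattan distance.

d(T, Juno) = |-3.5−(-2.6)| + |6.7−(-3.7)| = 0.9 + 10.4 = 11.3
d(T, Nova) = |-3.5−(-2)| + |6.7−12.7| = 1.5 + 6 = 7.5
d(T, Mira) = |-3.5−13.4| + |6.7−9.5| = 16.9 + 2.8 = 19.7
d(T, Sigma) = |-3.5−0| + |6.7−6| = 3.5 + 0.7 = 4.2
Sorted ascending: Sigma, Nova, Juno, … — the second-nearest is Nova.

Nova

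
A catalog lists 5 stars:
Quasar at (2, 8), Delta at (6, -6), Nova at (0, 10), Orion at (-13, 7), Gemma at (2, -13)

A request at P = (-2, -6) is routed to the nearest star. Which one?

Since √ is increasing, it suffices to compare squared distances:
d²(P, Quasar) = (-2−2)² + (-6−8)² = 16 + 196 = 212
d²(P, Delta) = (-2−6)² + (-6−(-6))² = 64 + 0 = 64
d²(P, Nova) = (-2−0)² + (-6−10)² = 4 + 256 = 260
d²(P, Orion) = (-2−(-13))² + (-6−7)² = 121 + 169 = 290
d²(P, Gemma) = (-2−2)² + (-6−(-13))² = 16 + 49 = 65
Delta is nearest.

Delta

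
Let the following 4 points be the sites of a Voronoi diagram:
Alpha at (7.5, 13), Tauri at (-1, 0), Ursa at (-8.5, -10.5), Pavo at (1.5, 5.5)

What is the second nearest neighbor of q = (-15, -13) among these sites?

Since √ is increasing, it suffices to compare squared distances:
d²(q, Alpha) = (-15−7.5)² + (-13−13)² = 506.25 + 676 = 1182.25
d²(q, Tauri) = (-15−(-1))² + (-13−0)² = 196 + 169 = 365
d²(q, Ursa) = (-15−(-8.5))² + (-13−(-10.5))² = 42.25 + 6.25 = 48.5
d²(q, Pavo) = (-15−1.5)² + (-13−5.5)² = 272.25 + 342.25 = 614.5
Sorted ascending: Ursa, Tauri, Pavo, … — the second-nearest is Tauri.

Tauri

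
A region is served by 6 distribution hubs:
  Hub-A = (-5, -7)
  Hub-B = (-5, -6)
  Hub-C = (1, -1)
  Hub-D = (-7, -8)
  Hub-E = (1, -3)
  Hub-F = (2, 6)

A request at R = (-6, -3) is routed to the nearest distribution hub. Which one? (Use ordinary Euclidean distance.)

Compare squared distances (the ordering matches that of the actual distances):
d²(R, Hub-A) = 1 + 16 = 17
d²(R, Hub-B) = 1 + 9 = 10
d²(R, Hub-C) = 49 + 4 = 53
d²(R, Hub-D) = 1 + 25 = 26
d²(R, Hub-E) = 49 + 0 = 49
d²(R, Hub-F) = 64 + 81 = 145
The smallest is to Hub-B, so R lies in the Voronoi region of Hub-B.

Hub-B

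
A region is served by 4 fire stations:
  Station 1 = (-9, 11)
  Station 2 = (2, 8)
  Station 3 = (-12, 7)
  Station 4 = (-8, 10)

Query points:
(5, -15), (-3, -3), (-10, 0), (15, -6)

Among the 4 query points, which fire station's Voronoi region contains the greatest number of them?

(5, -15) — d² to each: Station 1:872, Station 2:538, Station 3:773, Station 4:794 → nearest is Station 2
(-3, -3) — d² to each: Station 1:232, Station 2:146, Station 3:181, Station 4:194 → nearest is Station 2
(-10, 0) — d² to each: Station 1:122, Station 2:208, Station 3:53, Station 4:104 → nearest is Station 3
(15, -6) — d² to each: Station 1:865, Station 2:365, Station 3:898, Station 4:785 → nearest is Station 2
Tally — Station 2:3, Station 3:1. Station 2 captures the most (3).

Station 2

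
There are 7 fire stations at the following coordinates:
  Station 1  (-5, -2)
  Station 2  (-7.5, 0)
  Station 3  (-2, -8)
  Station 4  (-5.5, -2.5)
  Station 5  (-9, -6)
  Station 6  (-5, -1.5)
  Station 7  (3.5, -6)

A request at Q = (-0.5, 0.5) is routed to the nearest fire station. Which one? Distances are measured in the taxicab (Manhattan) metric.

Station 6

d(Q, Station 1) = |-0.5−(-5)| + |0.5−(-2)| = 4.5 + 2.5 = 7
d(Q, Station 2) = |-0.5−(-7.5)| + |0.5−0| = 7 + 0.5 = 7.5
d(Q, Station 3) = |-0.5−(-2)| + |0.5−(-8)| = 1.5 + 8.5 = 10
d(Q, Station 4) = |-0.5−(-5.5)| + |0.5−(-2.5)| = 5 + 3 = 8
d(Q, Station 5) = |-0.5−(-9)| + |0.5−(-6)| = 8.5 + 6.5 = 15
d(Q, Station 6) = |-0.5−(-5)| + |0.5−(-1.5)| = 4.5 + 2 = 6.5
d(Q, Station 7) = |-0.5−3.5| + |0.5−(-6)| = 4 + 6.5 = 10.5
The smallest is to Station 6, so Q lies in the Voronoi region of Station 6.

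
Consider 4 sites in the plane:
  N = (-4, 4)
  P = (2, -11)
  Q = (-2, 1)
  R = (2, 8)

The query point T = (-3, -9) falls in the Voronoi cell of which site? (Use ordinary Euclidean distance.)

Squared Euclidean distances:
|TN|² = 1 + 169 = 170
|TP|² = 25 + 4 = 29
|TQ|² = 1 + 100 = 101
|TR|² = 25 + 289 = 314
The smallest is to P, so T lies in the Voronoi region of P.

P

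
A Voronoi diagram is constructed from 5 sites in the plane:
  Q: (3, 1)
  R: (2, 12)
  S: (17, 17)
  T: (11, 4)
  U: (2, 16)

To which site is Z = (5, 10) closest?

Since √ is increasing, it suffices to compare squared distances:
|ZQ|² = (5−3)² + (10−1)² = 4 + 81 = 85
|ZR|² = (5−2)² + (10−12)² = 9 + 4 = 13
|ZS|² = (5−17)² + (10−17)² = 144 + 49 = 193
|ZT|² = (5−11)² + (10−4)² = 36 + 36 = 72
|ZU|² = (5−2)² + (10−16)² = 9 + 36 = 45
The smallest is to R, so Z lies in the Voronoi region of R.

R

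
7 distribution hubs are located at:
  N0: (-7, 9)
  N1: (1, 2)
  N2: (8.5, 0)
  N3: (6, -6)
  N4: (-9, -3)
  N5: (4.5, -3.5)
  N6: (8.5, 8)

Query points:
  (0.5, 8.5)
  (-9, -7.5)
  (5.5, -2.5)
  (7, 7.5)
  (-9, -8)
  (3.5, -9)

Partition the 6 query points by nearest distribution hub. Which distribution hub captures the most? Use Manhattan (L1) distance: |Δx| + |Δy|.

(0.5, 8.5) — d to each: N0:8, N1:7, N2:16.5, N3:20, N4:21, N5:16, N6:8.5 → nearest is N1
(-9, -7.5) — d to each: N0:18.5, N1:19.5, N2:25, N3:16.5, N4:4.5, N5:17.5, N6:33 → nearest is N4
(5.5, -2.5) — d to each: N0:24, N1:9, N2:5.5, N3:4, N4:15, N5:2, N6:13.5 → nearest is N5
(7, 7.5) — d to each: N0:15.5, N1:11.5, N2:9, N3:14.5, N4:26.5, N5:13.5, N6:2 → nearest is N6
(-9, -8) — d to each: N0:19, N1:20, N2:25.5, N3:17, N4:5, N5:18, N6:33.5 → nearest is N4
(3.5, -9) — d to each: N0:28.5, N1:13.5, N2:14, N3:5.5, N4:18.5, N5:6.5, N6:22 → nearest is N3
Tally — N1:1, N3:1, N4:2, N5:1, N6:1. N4 captures the most (2).

N4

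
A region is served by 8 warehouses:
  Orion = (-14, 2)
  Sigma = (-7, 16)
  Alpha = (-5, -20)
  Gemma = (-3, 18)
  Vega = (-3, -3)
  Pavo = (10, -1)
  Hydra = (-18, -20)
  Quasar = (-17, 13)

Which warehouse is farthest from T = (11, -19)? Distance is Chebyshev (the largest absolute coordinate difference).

d(T, Orion) = max(25, 21) = 25
d(T, Sigma) = max(18, 35) = 35
d(T, Alpha) = max(16, 1) = 16
d(T, Gemma) = max(14, 37) = 37
d(T, Vega) = max(14, 16) = 16
d(T, Pavo) = max(1, 18) = 18
d(T, Hydra) = max(29, 1) = 29
d(T, Quasar) = max(28, 32) = 32
The largest is to Gemma.

Gemma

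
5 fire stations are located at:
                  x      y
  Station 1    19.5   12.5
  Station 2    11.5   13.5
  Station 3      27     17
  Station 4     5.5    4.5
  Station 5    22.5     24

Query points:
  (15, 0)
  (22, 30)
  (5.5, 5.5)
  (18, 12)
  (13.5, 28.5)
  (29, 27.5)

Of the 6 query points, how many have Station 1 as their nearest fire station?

1

(15, 0) — d² to each: Station 1:176.5, Station 2:194.5, Station 3:433, Station 4:110.5, Station 5:632.25 → nearest is Station 4
(22, 30) — d² to each: Station 1:312.5, Station 2:382.5, Station 3:194, Station 4:922.5, Station 5:36.25 → nearest is Station 5
(5.5, 5.5) — d² to each: Station 1:245, Station 2:100, Station 3:594.5, Station 4:1, Station 5:631.25 → nearest is Station 4
(18, 12) — d² to each: Station 1:2.5, Station 2:44.5, Station 3:106, Station 4:212.5, Station 5:164.25 → nearest is Station 1
(13.5, 28.5) — d² to each: Station 1:292, Station 2:229, Station 3:314.5, Station 4:640, Station 5:101.25 → nearest is Station 5
(29, 27.5) — d² to each: Station 1:315.25, Station 2:502.25, Station 3:114.25, Station 4:1081.25, Station 5:54.5 → nearest is Station 5
1 of the 6 points has Station 1 as nearest.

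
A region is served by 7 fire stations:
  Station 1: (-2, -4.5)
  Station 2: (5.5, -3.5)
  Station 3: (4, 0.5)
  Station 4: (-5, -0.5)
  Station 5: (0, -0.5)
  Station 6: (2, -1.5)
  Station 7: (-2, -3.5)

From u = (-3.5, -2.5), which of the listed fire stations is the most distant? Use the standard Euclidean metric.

Station 2

Squared Euclidean distances:
d²(u, Station 1) = (-3.5−(-2))² + (-2.5−(-4.5))² = 2.25 + 4 = 6.25
d²(u, Station 2) = (-3.5−5.5)² + (-2.5−(-3.5))² = 81 + 1 = 82
d²(u, Station 3) = (-3.5−4)² + (-2.5−0.5)² = 56.25 + 9 = 65.25
d²(u, Station 4) = (-3.5−(-5))² + (-2.5−(-0.5))² = 2.25 + 4 = 6.25
d²(u, Station 5) = (-3.5−0)² + (-2.5−(-0.5))² = 12.25 + 4 = 16.25
d²(u, Station 6) = (-3.5−2)² + (-2.5−(-1.5))² = 30.25 + 1 = 31.25
d²(u, Station 7) = (-3.5−(-2))² + (-2.5−(-3.5))² = 2.25 + 1 = 3.25
The largest is to Station 2.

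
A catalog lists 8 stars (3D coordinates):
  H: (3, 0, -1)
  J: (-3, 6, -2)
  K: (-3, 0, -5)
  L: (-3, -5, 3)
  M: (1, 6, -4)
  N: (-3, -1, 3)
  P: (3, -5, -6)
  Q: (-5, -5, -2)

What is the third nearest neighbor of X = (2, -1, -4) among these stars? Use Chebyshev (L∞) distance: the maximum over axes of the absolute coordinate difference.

d(X,H) = max(1, 1, 3) = 3
d(X,J) = max(5, 7, 2) = 7
d(X,K) = max(5, 1, 1) = 5
d(X,L) = max(5, 4, 7) = 7
d(X,M) = max(1, 7, 0) = 7
d(X,N) = max(5, 0, 7) = 7
d(X,P) = max(1, 4, 2) = 4
d(X,Q) = max(7, 4, 2) = 7
Sorted ascending: H, P, K, J, … — the third-nearest is K.

K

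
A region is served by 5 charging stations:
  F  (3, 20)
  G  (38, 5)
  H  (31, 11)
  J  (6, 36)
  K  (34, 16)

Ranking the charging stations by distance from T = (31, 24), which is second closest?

Squared Euclidean distances:
|TF|² = (31−3)² + (24−20)² = 784 + 16 = 800
|TG|² = (31−38)² + (24−5)² = 49 + 361 = 410
|TH|² = (31−31)² + (24−11)² = 0 + 169 = 169
|TJ|² = (31−6)² + (24−36)² = 625 + 144 = 769
|TK|² = (31−34)² + (24−16)² = 9 + 64 = 73
Sorted ascending: K, H, G, … — the second-nearest is H.

H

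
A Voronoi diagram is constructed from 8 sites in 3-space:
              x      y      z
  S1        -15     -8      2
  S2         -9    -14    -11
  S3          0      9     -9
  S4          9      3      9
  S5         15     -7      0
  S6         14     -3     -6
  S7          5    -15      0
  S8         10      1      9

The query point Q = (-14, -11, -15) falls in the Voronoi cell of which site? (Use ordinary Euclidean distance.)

Squared Euclidean distances:
|QS1|² = (-14−(-15))² + (-11−(-8))² + (-15−2)² = 1 + 9 + 289 = 299
|QS2|² = (-14−(-9))² + (-11−(-14))² + (-15−(-11))² = 25 + 9 + 16 = 50
|QS3|² = (-14−0)² + (-11−9)² + (-15−(-9))² = 196 + 400 + 36 = 632
|QS4|² = (-14−9)² + (-11−3)² + (-15−9)² = 529 + 196 + 576 = 1301
|QS5|² = (-14−15)² + (-11−(-7))² + (-15−0)² = 841 + 16 + 225 = 1082
|QS6|² = (-14−14)² + (-11−(-3))² + (-15−(-6))² = 784 + 64 + 81 = 929
|QS7|² = (-14−5)² + (-11−(-15))² + (-15−0)² = 361 + 16 + 225 = 602
|QS8|² = (-14−10)² + (-11−1)² + (-15−9)² = 576 + 144 + 576 = 1296
The smallest is to S2, so Q lies in the Voronoi region of S2.

S2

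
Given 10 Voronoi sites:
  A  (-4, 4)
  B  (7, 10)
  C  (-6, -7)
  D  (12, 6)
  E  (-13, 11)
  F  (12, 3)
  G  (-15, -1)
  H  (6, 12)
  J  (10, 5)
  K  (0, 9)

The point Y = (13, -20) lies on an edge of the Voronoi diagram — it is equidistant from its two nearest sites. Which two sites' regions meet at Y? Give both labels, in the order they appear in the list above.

Squared distances from Y to each site:
|YA|² = 289 + 576 = 865
|YB|² = 36 + 900 = 936
|YC|² = 361 + 169 = 530
|YD|² = 1 + 676 = 677
|YE|² = 676 + 961 = 1637
|YF|² = 1 + 529 = 530
|YG|² = 784 + 361 = 1145
|YH|² = 49 + 1024 = 1073
|YJ|² = 9 + 625 = 634
|YK|² = 169 + 841 = 1010
Y is equidistant from C and F (both at squared distance 530), and every other site is strictly farther — so Y lies on the C–F Voronoi edge.

C and F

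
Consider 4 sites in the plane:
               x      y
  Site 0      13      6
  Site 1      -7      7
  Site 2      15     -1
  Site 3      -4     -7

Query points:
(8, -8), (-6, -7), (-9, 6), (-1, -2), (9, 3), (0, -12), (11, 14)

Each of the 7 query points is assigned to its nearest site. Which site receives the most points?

Site 3

(8, -8) — d² to each: Site 0:221, Site 1:450, Site 2:98, Site 3:145 → nearest is Site 2
(-6, -7) — d² to each: Site 0:530, Site 1:197, Site 2:477, Site 3:4 → nearest is Site 3
(-9, 6) — d² to each: Site 0:484, Site 1:5, Site 2:625, Site 3:194 → nearest is Site 1
(-1, -2) — d² to each: Site 0:260, Site 1:117, Site 2:257, Site 3:34 → nearest is Site 3
(9, 3) — d² to each: Site 0:25, Site 1:272, Site 2:52, Site 3:269 → nearest is Site 0
(0, -12) — d² to each: Site 0:493, Site 1:410, Site 2:346, Site 3:41 → nearest is Site 3
(11, 14) — d² to each: Site 0:68, Site 1:373, Site 2:241, Site 3:666 → nearest is Site 0
Tally — Site 0:2, Site 1:1, Site 2:1, Site 3:3. Site 3 captures the most (3).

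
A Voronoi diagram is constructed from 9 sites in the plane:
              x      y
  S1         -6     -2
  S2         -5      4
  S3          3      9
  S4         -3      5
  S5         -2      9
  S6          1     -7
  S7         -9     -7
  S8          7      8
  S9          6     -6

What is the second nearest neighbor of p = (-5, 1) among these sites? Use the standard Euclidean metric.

Since √ is increasing, it suffices to compare squared distances:
|pS1|² = 1 + 9 = 10
|pS2|² = 0 + 9 = 9
|pS3|² = 64 + 64 = 128
|pS4|² = 4 + 16 = 20
|pS5|² = 9 + 64 = 73
|pS6|² = 36 + 64 = 100
|pS7|² = 16 + 64 = 80
|pS8|² = 144 + 49 = 193
|pS9|² = 121 + 49 = 170
Sorted ascending: S2, S1, S4, … — the second-nearest is S1.

S1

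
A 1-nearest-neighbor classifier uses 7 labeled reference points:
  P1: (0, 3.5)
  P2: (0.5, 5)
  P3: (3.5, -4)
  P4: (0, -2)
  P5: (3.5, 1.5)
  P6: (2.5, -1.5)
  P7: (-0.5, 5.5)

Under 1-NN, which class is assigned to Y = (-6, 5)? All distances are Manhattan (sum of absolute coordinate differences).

d(Y,P1) = |-6−0| + |5−3.5| = 6 + 1.5 = 7.5
d(Y,P2) = |-6−0.5| + |5−5| = 6.5 + 0 = 6.5
d(Y,P3) = |-6−3.5| + |5−(-4)| = 9.5 + 9 = 18.5
d(Y,P4) = |-6−0| + |5−(-2)| = 6 + 7 = 13
d(Y,P5) = |-6−3.5| + |5−1.5| = 9.5 + 3.5 = 13
d(Y,P6) = |-6−2.5| + |5−(-1.5)| = 8.5 + 6.5 = 15
d(Y,P7) = |-6−(-0.5)| + |5−5.5| = 5.5 + 0.5 = 6
Minimum is at P7.

P7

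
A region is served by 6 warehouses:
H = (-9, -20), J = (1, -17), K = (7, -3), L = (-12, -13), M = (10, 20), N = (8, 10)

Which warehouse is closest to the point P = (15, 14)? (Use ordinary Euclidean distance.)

Compare squared distances (the ordering matches that of the actual distances):
|PH|² = (15−(-9))² + (14−(-20))² = 576 + 1156 = 1732
|PJ|² = (15−1)² + (14−(-17))² = 196 + 961 = 1157
|PK|² = (15−7)² + (14−(-3))² = 64 + 289 = 353
|PL|² = (15−(-12))² + (14−(-13))² = 729 + 729 = 1458
|PM|² = (15−10)² + (14−20)² = 25 + 36 = 61
|PN|² = (15−8)² + (14−10)² = 49 + 16 = 65
The smallest is to M, so P lies in the Voronoi region of M.

M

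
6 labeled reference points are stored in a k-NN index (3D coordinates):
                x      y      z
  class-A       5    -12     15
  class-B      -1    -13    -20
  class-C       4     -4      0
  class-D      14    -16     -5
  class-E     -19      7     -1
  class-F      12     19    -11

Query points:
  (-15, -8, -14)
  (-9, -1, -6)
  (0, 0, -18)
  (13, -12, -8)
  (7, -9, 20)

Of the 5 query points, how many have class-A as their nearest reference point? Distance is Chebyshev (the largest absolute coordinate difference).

1

(-15, -8, -14) — d to each: class-A:29, class-B:14, class-C:19, class-D:29, class-E:15, class-F:27 → nearest is class-B
(-9, -1, -6) — d to each: class-A:21, class-B:14, class-C:13, class-D:23, class-E:10, class-F:21 → nearest is class-E
(0, 0, -18) — d to each: class-A:33, class-B:13, class-C:18, class-D:16, class-E:19, class-F:19 → nearest is class-B
(13, -12, -8) — d to each: class-A:23, class-B:14, class-C:9, class-D:4, class-E:32, class-F:31 → nearest is class-D
(7, -9, 20) — d to each: class-A:5, class-B:40, class-C:20, class-D:25, class-E:26, class-F:31 → nearest is class-A
1 of the 5 points has class-A as nearest.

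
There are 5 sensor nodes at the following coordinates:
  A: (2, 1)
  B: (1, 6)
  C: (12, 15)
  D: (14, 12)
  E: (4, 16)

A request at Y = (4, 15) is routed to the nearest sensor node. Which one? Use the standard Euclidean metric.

Squared Euclidean distances:
|YA|² = (4−2)² + (15−1)² = 4 + 196 = 200
|YB|² = (4−1)² + (15−6)² = 9 + 81 = 90
|YC|² = (4−12)² + (15−15)² = 64 + 0 = 64
|YD|² = (4−14)² + (15−12)² = 100 + 9 = 109
|YE|² = (4−4)² + (15−16)² = 0 + 1 = 1
E is nearest.

E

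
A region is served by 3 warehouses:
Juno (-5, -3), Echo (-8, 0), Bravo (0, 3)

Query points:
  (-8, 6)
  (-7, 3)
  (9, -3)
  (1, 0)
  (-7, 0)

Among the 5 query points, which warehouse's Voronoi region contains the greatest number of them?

Echo

(-8, 6) — d² to each: Juno:90, Echo:36, Bravo:73 → nearest is Echo
(-7, 3) — d² to each: Juno:40, Echo:10, Bravo:49 → nearest is Echo
(9, -3) — d² to each: Juno:196, Echo:298, Bravo:117 → nearest is Bravo
(1, 0) — d² to each: Juno:45, Echo:81, Bravo:10 → nearest is Bravo
(-7, 0) — d² to each: Juno:13, Echo:1, Bravo:58 → nearest is Echo
Tally — Echo:3, Bravo:2. Echo captures the most (3).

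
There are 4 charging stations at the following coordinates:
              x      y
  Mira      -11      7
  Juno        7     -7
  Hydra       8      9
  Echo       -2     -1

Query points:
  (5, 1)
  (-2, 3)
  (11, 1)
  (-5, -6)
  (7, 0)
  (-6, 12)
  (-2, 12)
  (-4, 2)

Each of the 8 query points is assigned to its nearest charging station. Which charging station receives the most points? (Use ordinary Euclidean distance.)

Echo

(5, 1) — d² to each: Mira:292, Juno:68, Hydra:73, Echo:53 → nearest is Echo
(-2, 3) — d² to each: Mira:97, Juno:181, Hydra:136, Echo:16 → nearest is Echo
(11, 1) — d² to each: Mira:520, Juno:80, Hydra:73, Echo:173 → nearest is Hydra
(-5, -6) — d² to each: Mira:205, Juno:145, Hydra:394, Echo:34 → nearest is Echo
(7, 0) — d² to each: Mira:373, Juno:49, Hydra:82, Echo:82 → nearest is Juno
(-6, 12) — d² to each: Mira:50, Juno:530, Hydra:205, Echo:185 → nearest is Mira
(-2, 12) — d² to each: Mira:106, Juno:442, Hydra:109, Echo:169 → nearest is Mira
(-4, 2) — d² to each: Mira:74, Juno:202, Hydra:193, Echo:13 → nearest is Echo
Tally — Mira:2, Juno:1, Hydra:1, Echo:4. Echo captures the most (4).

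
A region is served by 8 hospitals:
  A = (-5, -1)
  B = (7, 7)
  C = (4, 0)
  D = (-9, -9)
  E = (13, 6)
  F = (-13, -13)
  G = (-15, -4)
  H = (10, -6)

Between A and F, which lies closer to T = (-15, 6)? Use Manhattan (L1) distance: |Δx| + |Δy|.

d(T,A) = |-15−(-5)| + |6−(-1)| = 10 + 7 = 17
d(T,F) = |-15−(-13)| + |6−(-13)| = 2 + 19 = 21
17 < 21, so A is closer.

A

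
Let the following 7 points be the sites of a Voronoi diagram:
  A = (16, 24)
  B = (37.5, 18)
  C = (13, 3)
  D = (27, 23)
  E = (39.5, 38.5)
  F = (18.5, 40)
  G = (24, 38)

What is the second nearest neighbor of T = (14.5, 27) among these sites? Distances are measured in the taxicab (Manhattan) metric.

d(T,A) = |14.5−16| + |27−24| = 1.5 + 3 = 4.5
d(T,B) = |14.5−37.5| + |27−18| = 23 + 9 = 32
d(T,C) = |14.5−13| + |27−3| = 1.5 + 24 = 25.5
d(T,D) = |14.5−27| + |27−23| = 12.5 + 4 = 16.5
d(T,E) = |14.5−39.5| + |27−38.5| = 25 + 11.5 = 36.5
d(T,F) = |14.5−18.5| + |27−40| = 4 + 13 = 17
d(T,G) = |14.5−24| + |27−38| = 9.5 + 11 = 20.5
Sorted ascending: A, D, F, … — the second-nearest is D.

D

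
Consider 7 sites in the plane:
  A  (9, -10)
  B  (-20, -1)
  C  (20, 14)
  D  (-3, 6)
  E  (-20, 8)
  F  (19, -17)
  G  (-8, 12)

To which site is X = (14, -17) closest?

Since √ is increasing, it suffices to compare squared distances:
|XA|² = (14−9)² + (-17−(-10))² = 25 + 49 = 74
|XB|² = (14−(-20))² + (-17−(-1))² = 1156 + 256 = 1412
|XC|² = (14−20)² + (-17−14)² = 36 + 961 = 997
|XD|² = (14−(-3))² + (-17−6)² = 289 + 529 = 818
|XE|² = (14−(-20))² + (-17−8)² = 1156 + 625 = 1781
|XF|² = (14−19)² + (-17−(-17))² = 25 + 0 = 25
|XG|² = (14−(-8))² + (-17−12)² = 484 + 841 = 1325
F is nearest.

F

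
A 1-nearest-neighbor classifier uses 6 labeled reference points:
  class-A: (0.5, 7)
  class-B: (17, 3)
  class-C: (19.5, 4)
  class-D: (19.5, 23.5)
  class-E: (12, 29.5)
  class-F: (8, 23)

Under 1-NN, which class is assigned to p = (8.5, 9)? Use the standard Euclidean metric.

class-A

Squared Euclidean distances:
d²(p, class-A) = (8.5−0.5)² + (9−7)² = 64 + 4 = 68
d²(p, class-B) = (8.5−17)² + (9−3)² = 72.25 + 36 = 108.25
d²(p, class-C) = (8.5−19.5)² + (9−4)² = 121 + 25 = 146
d²(p, class-D) = (8.5−19.5)² + (9−23.5)² = 121 + 210.25 = 331.25
d²(p, class-E) = (8.5−12)² + (9−29.5)² = 12.25 + 420.25 = 432.5
d²(p, class-F) = (8.5−8)² + (9−23)² = 0.25 + 196 = 196.25
The smallest is to class-A, so p lies in the Voronoi region of class-A.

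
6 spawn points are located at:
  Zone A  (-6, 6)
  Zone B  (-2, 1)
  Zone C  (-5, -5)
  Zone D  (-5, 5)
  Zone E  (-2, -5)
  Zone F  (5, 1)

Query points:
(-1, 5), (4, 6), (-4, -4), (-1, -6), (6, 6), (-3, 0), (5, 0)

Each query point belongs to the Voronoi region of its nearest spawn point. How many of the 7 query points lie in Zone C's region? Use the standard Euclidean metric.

(-1, 5) — d² to each: Zone A:26, Zone B:17, Zone C:116, Zone D:16, Zone E:101, Zone F:52 → nearest is Zone D
(4, 6) — d² to each: Zone A:100, Zone B:61, Zone C:202, Zone D:82, Zone E:157, Zone F:26 → nearest is Zone F
(-4, -4) — d² to each: Zone A:104, Zone B:29, Zone C:2, Zone D:82, Zone E:5, Zone F:106 → nearest is Zone C
(-1, -6) — d² to each: Zone A:169, Zone B:50, Zone C:17, Zone D:137, Zone E:2, Zone F:85 → nearest is Zone E
(6, 6) — d² to each: Zone A:144, Zone B:89, Zone C:242, Zone D:122, Zone E:185, Zone F:26 → nearest is Zone F
(-3, 0) — d² to each: Zone A:45, Zone B:2, Zone C:29, Zone D:29, Zone E:26, Zone F:65 → nearest is Zone B
(5, 0) — d² to each: Zone A:157, Zone B:50, Zone C:125, Zone D:125, Zone E:74, Zone F:1 → nearest is Zone F
1 of the 7 points has Zone C as nearest.

1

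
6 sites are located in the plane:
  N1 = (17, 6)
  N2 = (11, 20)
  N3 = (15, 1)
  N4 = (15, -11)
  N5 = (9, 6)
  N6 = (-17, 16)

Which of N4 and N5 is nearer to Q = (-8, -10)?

N4

Compare squared distances:
|QN4|² = (-8−15)² + (-10−(-11))² = 529 + 1 = 530
|QN5|² = (-8−9)² + (-10−6)² = 289 + 256 = 545
530 < 545, so N4 is closer.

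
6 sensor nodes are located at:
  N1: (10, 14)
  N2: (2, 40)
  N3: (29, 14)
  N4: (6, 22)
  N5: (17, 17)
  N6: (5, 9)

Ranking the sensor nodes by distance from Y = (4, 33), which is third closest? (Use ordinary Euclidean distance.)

Compare squared distances (the ordering matches that of the actual distances):
|YN1|² = (4−10)² + (33−14)² = 36 + 361 = 397
|YN2|² = (4−2)² + (33−40)² = 4 + 49 = 53
|YN3|² = (4−29)² + (33−14)² = 625 + 361 = 986
|YN4|² = (4−6)² + (33−22)² = 4 + 121 = 125
|YN5|² = (4−17)² + (33−17)² = 169 + 256 = 425
|YN6|² = (4−5)² + (33−9)² = 1 + 576 = 577
Sorted ascending: N2, N4, N1, N5, … — the third-nearest is N1.

N1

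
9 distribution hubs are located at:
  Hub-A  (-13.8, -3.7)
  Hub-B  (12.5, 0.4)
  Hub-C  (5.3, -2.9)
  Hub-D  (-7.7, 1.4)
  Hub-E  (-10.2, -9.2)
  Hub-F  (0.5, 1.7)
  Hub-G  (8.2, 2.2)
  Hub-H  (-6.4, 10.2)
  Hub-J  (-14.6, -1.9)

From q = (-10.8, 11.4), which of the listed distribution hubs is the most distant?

Since √ is increasing, it suffices to compare squared distances:
d²(q, Hub-A) = (-10.8−(-13.8))² + (11.4−(-3.7))² = 9 + 228.01 = 237.01
d²(q, Hub-B) = (-10.8−12.5)² + (11.4−0.4)² = 542.89 + 121 = 663.89
d²(q, Hub-C) = (-10.8−5.3)² + (11.4−(-2.9))² = 259.21 + 204.49 = 463.7
d²(q, Hub-D) = (-10.8−(-7.7))² + (11.4−1.4)² = 9.61 + 100 = 109.61
d²(q, Hub-E) = (-10.8−(-10.2))² + (11.4−(-9.2))² = 0.36 + 424.36 = 424.72
d²(q, Hub-F) = (-10.8−0.5)² + (11.4−1.7)² = 127.69 + 94.09 = 221.78
d²(q, Hub-G) = (-10.8−8.2)² + (11.4−2.2)² = 361 + 84.64 = 445.64
d²(q, Hub-H) = (-10.8−(-6.4))² + (11.4−10.2)² = 19.36 + 1.44 = 20.8
d²(q, Hub-J) = (-10.8−(-14.6))² + (11.4−(-1.9))² = 14.44 + 176.89 = 191.33
The largest is to Hub-B.

Hub-B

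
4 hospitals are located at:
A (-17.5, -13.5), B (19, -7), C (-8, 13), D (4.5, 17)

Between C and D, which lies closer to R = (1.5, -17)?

Compare squared distances:
|RC|² = (1.5−(-8))² + (-17−13)² = 90.25 + 900 = 990.25
|RD|² = (1.5−4.5)² + (-17−17)² = 9 + 1156 = 1165
990.25 < 1165, so C is closer.

C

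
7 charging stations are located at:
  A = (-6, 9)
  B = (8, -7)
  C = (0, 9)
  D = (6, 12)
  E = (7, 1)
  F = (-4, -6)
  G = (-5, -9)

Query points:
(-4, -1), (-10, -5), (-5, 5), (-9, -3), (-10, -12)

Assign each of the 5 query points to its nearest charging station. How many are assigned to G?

(-4, -1) — d² to each: A:104, B:180, C:116, D:269, E:125, F:25, G:65 → nearest is F
(-10, -5) — d² to each: A:212, B:328, C:296, D:545, E:325, F:37, G:41 → nearest is F
(-5, 5) — d² to each: A:17, B:313, C:41, D:170, E:160, F:122, G:196 → nearest is A
(-9, -3) — d² to each: A:153, B:305, C:225, D:450, E:272, F:34, G:52 → nearest is F
(-10, -12) — d² to each: A:457, B:349, C:541, D:832, E:458, F:72, G:34 → nearest is G
1 of the 5 points has G as nearest.

1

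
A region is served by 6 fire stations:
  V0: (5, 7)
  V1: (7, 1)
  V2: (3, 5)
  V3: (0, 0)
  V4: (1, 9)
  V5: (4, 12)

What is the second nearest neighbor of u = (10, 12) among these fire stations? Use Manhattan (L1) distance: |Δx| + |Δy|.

V0

d(u,V0) = |10−5| + |12−7| = 5 + 5 = 10
d(u,V1) = |10−7| + |12−1| = 3 + 11 = 14
d(u,V2) = |10−3| + |12−5| = 7 + 7 = 14
d(u,V3) = |10−0| + |12−0| = 10 + 12 = 22
d(u,V4) = |10−1| + |12−9| = 9 + 3 = 12
d(u,V5) = |10−4| + |12−12| = 6 + 0 = 6
Sorted ascending: V5, V0, V4, … — the second-nearest is V0.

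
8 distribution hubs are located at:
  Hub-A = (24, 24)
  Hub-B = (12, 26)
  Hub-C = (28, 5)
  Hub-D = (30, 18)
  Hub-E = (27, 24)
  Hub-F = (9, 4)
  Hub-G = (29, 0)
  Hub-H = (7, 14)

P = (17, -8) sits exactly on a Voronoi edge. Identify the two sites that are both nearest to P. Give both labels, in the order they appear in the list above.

Squared distances from P to each site:
d²(P, Hub-A) = 49 + 1024 = 1073
d²(P, Hub-B) = 25 + 1156 = 1181
d²(P, Hub-C) = 121 + 169 = 290
d²(P, Hub-D) = 169 + 676 = 845
d²(P, Hub-E) = 100 + 1024 = 1124
d²(P, Hub-F) = 64 + 144 = 208
d²(P, Hub-G) = 144 + 64 = 208
d²(P, Hub-H) = 100 + 484 = 584
P is equidistant from Hub-F and Hub-G (both at squared distance 208), and every other site is strictly farther — so P lies on the Hub-F–Hub-G Voronoi edge.

Hub-F and Hub-G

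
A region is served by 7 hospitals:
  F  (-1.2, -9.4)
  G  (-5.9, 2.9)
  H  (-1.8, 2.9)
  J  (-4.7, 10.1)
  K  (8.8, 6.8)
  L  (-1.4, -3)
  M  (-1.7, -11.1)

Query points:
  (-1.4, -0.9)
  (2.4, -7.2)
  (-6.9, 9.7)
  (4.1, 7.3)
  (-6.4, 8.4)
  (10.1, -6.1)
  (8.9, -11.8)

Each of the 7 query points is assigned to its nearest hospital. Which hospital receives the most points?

(-1.4, -0.9) — d² to each: F:72.29, G:34.69, H:14.6, J:131.89, K:163.33, L:4.41, M:104.13 → nearest is L
(2.4, -7.2) — d² to each: F:17.8, G:170.9, H:119.65, J:349.7, K:236.96, L:32.08, M:32.02 → nearest is F
(-6.9, 9.7) — d² to each: F:397.3, G:47.24, H:72.25, J:5, K:254.9, L:191.54, M:459.68 → nearest is J
(4.1, 7.3) — d² to each: F:306.98, G:119.36, H:54.17, J:85.28, K:22.34, L:136.34, M:372.2 → nearest is K
(-6.4, 8.4) — d² to each: F:343.88, G:30.5, H:51.41, J:5.78, K:233.6, L:154.96, M:402.34 → nearest is J
(10.1, -6.1) — d² to each: F:138.58, G:337, H:222.61, J:481.48, K:168.1, L:141.86, M:164.24 → nearest is F
(8.9, -11.8) — d² to each: F:107.77, G:435.13, H:330.58, J:664.57, K:345.97, L:183.53, M:112.85 → nearest is F
Tally — F:3, J:2, K:1, L:1. F captures the most (3).

F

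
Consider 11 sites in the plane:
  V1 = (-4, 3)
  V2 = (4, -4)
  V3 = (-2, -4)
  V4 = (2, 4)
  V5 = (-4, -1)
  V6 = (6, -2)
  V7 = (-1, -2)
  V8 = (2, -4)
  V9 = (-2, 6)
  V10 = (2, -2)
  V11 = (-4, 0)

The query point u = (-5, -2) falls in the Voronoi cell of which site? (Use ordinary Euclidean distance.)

V5

Since √ is increasing, it suffices to compare squared distances:
|uV1|² = 1 + 25 = 26
|uV2|² = 81 + 4 = 85
|uV3|² = 9 + 4 = 13
|uV4|² = 49 + 36 = 85
|uV5|² = 1 + 1 = 2
|uV6|² = 121 + 0 = 121
|uV7|² = 16 + 0 = 16
|uV8|² = 49 + 4 = 53
|uV9|² = 9 + 64 = 73
d²(u, V10) = 49 + 0 = 49
d²(u, V11) = 1 + 4 = 5
Minimum is at V5.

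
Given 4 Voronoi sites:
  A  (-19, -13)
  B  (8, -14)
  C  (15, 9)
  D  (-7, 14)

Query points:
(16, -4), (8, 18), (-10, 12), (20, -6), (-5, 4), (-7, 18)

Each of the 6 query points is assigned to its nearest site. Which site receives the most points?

(16, -4) — d² to each: A:1306, B:164, C:170, D:853 → nearest is B
(8, 18) — d² to each: A:1690, B:1024, C:130, D:241 → nearest is C
(-10, 12) — d² to each: A:706, B:1000, C:634, D:13 → nearest is D
(20, -6) — d² to each: A:1570, B:208, C:250, D:1129 → nearest is B
(-5, 4) — d² to each: A:485, B:493, C:425, D:104 → nearest is D
(-7, 18) — d² to each: A:1105, B:1249, C:565, D:16 → nearest is D
Tally — B:2, C:1, D:3. D captures the most (3).

D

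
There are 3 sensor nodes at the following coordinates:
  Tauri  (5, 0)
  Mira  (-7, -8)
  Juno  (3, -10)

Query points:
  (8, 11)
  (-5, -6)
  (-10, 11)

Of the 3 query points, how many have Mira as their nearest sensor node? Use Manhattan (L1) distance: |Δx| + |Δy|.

2

(8, 11) — d to each: Tauri:14, Mira:34, Juno:26 → nearest is Tauri
(-5, -6) — d to each: Tauri:16, Mira:4, Juno:12 → nearest is Mira
(-10, 11) — d to each: Tauri:26, Mira:22, Juno:34 → nearest is Mira
2 of the 3 points have Mira as nearest.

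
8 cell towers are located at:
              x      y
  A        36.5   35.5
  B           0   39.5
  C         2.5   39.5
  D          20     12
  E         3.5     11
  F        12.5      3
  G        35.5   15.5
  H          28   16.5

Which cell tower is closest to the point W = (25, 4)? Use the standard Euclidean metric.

D

Since √ is increasing, it suffices to compare squared distances:
|WA|² = (25−36.5)² + (4−35.5)² = 132.25 + 992.25 = 1124.5
|WB|² = (25−0)² + (4−39.5)² = 625 + 1260.25 = 1885.25
|WC|² = (25−2.5)² + (4−39.5)² = 506.25 + 1260.25 = 1766.5
|WD|² = (25−20)² + (4−12)² = 25 + 64 = 89
|WE|² = (25−3.5)² + (4−11)² = 462.25 + 49 = 511.25
|WF|² = (25−12.5)² + (4−3)² = 156.25 + 1 = 157.25
|WG|² = (25−35.5)² + (4−15.5)² = 110.25 + 132.25 = 242.5
|WH|² = (25−28)² + (4−16.5)² = 9 + 156.25 = 165.25
D is nearest.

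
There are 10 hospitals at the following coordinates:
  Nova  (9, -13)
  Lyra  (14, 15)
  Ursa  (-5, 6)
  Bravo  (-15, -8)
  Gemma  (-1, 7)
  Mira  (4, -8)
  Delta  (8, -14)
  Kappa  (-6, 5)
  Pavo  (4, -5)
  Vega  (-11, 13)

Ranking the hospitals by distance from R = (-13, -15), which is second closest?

Mira

Compare squared distances (the ordering matches that of the actual distances):
d²(R, Nova) = 484 + 4 = 488
d²(R, Lyra) = 729 + 900 = 1629
d²(R, Ursa) = 64 + 441 = 505
d²(R, Bravo) = 4 + 49 = 53
d²(R, Gemma) = 144 + 484 = 628
d²(R, Mira) = 289 + 49 = 338
d²(R, Delta) = 441 + 1 = 442
d²(R, Kappa) = 49 + 400 = 449
d²(R, Pavo) = 289 + 100 = 389
d²(R, Vega) = 4 + 784 = 788
Sorted ascending: Bravo, Mira, Pavo, … — the second-nearest is Mira.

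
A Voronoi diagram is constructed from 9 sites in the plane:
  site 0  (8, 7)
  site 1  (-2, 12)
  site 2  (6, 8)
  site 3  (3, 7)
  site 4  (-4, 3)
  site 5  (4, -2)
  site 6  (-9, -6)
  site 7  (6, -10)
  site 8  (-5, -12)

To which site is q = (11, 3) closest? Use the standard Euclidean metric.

Squared Euclidean distances:
d²(q, site 0) = 9 + 16 = 25
d²(q, site 1) = 169 + 81 = 250
d²(q, site 2) = 25 + 25 = 50
d²(q, site 3) = 64 + 16 = 80
d²(q, site 4) = 225 + 0 = 225
d²(q, site 5) = 49 + 25 = 74
d²(q, site 6) = 400 + 81 = 481
d²(q, site 7) = 25 + 169 = 194
d²(q, site 8) = 256 + 225 = 481
site 0 is nearest.

site 0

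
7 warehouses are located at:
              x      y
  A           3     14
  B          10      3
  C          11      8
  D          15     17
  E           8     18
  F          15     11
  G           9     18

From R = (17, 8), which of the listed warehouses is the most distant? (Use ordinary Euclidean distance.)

Compare squared distances (the ordering matches that of the actual distances):
|RA|² = (17−3)² + (8−14)² = 196 + 36 = 232
|RB|² = (17−10)² + (8−3)² = 49 + 25 = 74
|RC|² = (17−11)² + (8−8)² = 36 + 0 = 36
|RD|² = (17−15)² + (8−17)² = 4 + 81 = 85
|RE|² = (17−8)² + (8−18)² = 81 + 100 = 181
|RF|² = (17−15)² + (8−11)² = 4 + 9 = 13
|RG|² = (17−9)² + (8−18)² = 64 + 100 = 164
The largest is to A.

A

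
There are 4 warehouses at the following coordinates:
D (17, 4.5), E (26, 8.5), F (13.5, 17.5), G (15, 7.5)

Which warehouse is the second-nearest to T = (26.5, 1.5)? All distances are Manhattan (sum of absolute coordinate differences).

d(T,D) = |26.5−17| + |1.5−4.5| = 9.5 + 3 = 12.5
d(T,E) = |26.5−26| + |1.5−8.5| = 0.5 + 7 = 7.5
d(T,F) = |26.5−13.5| + |1.5−17.5| = 13 + 16 = 29
d(T,G) = |26.5−15| + |1.5−7.5| = 11.5 + 6 = 17.5
Sorted ascending: E, D, G, … — the second-nearest is D.

D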